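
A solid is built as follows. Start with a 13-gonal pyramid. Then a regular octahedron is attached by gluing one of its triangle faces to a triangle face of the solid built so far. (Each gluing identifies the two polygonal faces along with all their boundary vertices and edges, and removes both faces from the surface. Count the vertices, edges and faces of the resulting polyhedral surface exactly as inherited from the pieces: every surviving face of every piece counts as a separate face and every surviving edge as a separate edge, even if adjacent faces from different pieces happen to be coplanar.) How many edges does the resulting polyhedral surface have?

A 13-gonal pyramid: V=14, E=26, F=14.
Attach a regular octahedron (V=6, E=12, F=8) along a 3-gon: merge 3 vertices and 3 edges, delete both glued faces → V=17, E=35, F=20.
Check: V − E + F = 17 − 35 + 20 = 2.

35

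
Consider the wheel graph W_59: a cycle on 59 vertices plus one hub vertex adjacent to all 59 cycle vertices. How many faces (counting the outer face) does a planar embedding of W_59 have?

W_59 has V = 59 + 1 = 60 vertices and E = 2·59 = 118 edges.
By Euler's formula F = 2 − V + E = 2 − 60 + 118 = 60.

60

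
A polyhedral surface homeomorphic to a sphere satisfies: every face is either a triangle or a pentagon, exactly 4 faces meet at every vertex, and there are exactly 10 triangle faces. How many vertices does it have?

Let x be the number of pentagons; then F = 10 + x.
Edge–face incidences: 2E = 3·10 + 5·x = 30 + 5x.
Every vertex has degree 4, so 4V = 2E.
Euler: V − E + F = 2 ⇒ (2E)/4 − E + (10 + x) = 2.
Multiply by 8: 2·(2E) − 4·(2E) + 8·(10 + x) = 16, i.e. 80 + 8x − 2·(30 + 5x) = 16.
Collecting terms: −2x + 20 = 16, so −2x = −4, so x = 2.
Then 2E = 30 + 5·2 = 40, so E = 20, V = 2E/4 = 10, F = 10 + 2 = 12.

10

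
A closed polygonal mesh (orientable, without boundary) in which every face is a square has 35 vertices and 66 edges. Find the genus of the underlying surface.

0

Every face is a square and each edge borders two faces, so 4F = 2·66, giving F = 33.
χ = V − E + F = 35 − 66 + 33 = 2.
For a closed orientable surface χ = 2 − 2g, so g = (2 − (2))/2 = 0.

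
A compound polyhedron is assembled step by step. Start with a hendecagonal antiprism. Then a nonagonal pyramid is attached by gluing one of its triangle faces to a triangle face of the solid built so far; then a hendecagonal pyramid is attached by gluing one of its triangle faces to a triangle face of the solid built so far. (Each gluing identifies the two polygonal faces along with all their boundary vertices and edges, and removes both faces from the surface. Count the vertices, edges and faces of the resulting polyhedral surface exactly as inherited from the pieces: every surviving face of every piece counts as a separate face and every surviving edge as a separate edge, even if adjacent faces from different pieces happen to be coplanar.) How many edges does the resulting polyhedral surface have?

A hendecagonal antiprism: V=22, E=44, F=24.
Attach a nonagonal pyramid (V=10, E=18, F=10) along a 3-gon: merge 3 vertices and 3 edges, delete both glued faces → V=29, E=59, F=32.
Attach a hendecagonal pyramid (V=12, E=22, F=12) along a 3-gon: merge 3 vertices and 3 edges, delete both glued faces → V=38, E=78, F=42.
Check: V − E + F = 38 − 78 + 42 = 2.

78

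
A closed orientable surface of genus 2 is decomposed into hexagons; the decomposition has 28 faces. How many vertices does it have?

54

χ = 2 − 2·2 = -2, and every face is a hexagon so 6F = 2E.
E = 6·28/2 = 84. Then V = -2 + E − F = -2 + 84 − 28 = 54.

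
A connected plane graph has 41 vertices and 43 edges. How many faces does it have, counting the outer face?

4

Euler's formula for a connected plane graph: V − E + F = 2, so F = 2 − 41 + 43 = 4.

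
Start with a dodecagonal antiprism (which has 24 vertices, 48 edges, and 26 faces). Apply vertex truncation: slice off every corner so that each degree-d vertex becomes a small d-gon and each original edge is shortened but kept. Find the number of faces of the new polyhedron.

Truncation replaces each original edge-end by a new vertex, so V′ = 2E = 96.
Each original edge survives, and each old vertex of degree d contributes d new edges; summing degrees gives Σd = 2E, so E′ = E + 2E = 3E = 144.
Each original face survives and each original vertex becomes one new face: F′ = F + V = 50.

50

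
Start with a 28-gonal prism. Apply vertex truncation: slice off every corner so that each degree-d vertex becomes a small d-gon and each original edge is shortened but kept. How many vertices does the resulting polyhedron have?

The base solid has V = 56, E = 84, F = 30.
Truncation replaces each original edge-end by a new vertex, so V′ = 2E = 168.
Each original edge survives, and each old vertex of degree d contributes d new edges; summing degrees gives Σd = 2E, so E′ = E + 2E = 3E = 252.
Each original face survives and each original vertex becomes one new face: F′ = F + V = 86.

168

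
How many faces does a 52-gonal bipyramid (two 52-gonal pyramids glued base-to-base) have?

A bipyramid over an n-gon has 2n triangular faces and n + 2 vertices: V = 52 + 2 = 54, E = 3·52 = 156, F = 2·52 = 104.

104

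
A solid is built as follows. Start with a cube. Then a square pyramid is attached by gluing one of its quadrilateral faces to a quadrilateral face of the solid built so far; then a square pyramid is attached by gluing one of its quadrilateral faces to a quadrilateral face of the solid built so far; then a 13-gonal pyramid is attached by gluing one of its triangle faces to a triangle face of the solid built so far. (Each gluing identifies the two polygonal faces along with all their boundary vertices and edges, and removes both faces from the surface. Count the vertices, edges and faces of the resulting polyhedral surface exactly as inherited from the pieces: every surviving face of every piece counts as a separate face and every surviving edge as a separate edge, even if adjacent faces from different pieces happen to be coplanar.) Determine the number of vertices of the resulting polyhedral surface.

A cube: V=8, E=12, F=6.
Attach a square pyramid (V=5, E=8, F=5) along a 4-gon: merge 4 vertices and 4 edges, delete both glued faces → V=9, E=16, F=9.
Attach a square pyramid (V=5, E=8, F=5) along a 4-gon: merge 4 vertices and 4 edges, delete both glued faces → V=10, E=20, F=12.
Attach a 13-gonal pyramid (V=14, E=26, F=14) along a 3-gon: merge 3 vertices and 3 edges, delete both glued faces → V=21, E=43, F=24.
Check: V − E + F = 21 − 43 + 24 = 2.

21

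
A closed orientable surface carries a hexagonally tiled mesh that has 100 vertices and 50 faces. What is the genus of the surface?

1

Every face is a hexagon, so 2E = 6·50 = 300, giving E = 150.
χ = V − E + F = 100 − 150 + 50 = 0.
For a closed orientable surface χ = 2 − 2g, so g = (2 − (0))/2 = 1.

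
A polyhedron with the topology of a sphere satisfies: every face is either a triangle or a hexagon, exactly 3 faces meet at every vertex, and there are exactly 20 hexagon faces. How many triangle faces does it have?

4

Let x be the number of triangles; then F = 20 + x.
Edge–face incidences: 2E = 6·20 + 3·x = 120 + 3x.
Every vertex has degree 3, so 3V = 2E.
Euler: V − E + F = 2 ⇒ (2E)/3 − E + (20 + x) = 2.
Multiply by 6: 2·(2E) − 3·(2E) + 6·(20 + x) = 12, i.e. 120 + 6x − (120 + 3x) = 12.
Collecting terms: 3x = 12, so x = 4.
Then 2E = 120 + 3·4 = 132, so E = 66, V = 2E/3 = 44, F = 20 + 4 = 24.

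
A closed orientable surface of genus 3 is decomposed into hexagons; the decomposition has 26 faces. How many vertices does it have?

χ = 2 − 2·3 = -4, and every face is a hexagon so 6F = 2E.
E = 6·26/2 = 78. Then V = -4 + E − F = -4 + 78 − 26 = 48.

48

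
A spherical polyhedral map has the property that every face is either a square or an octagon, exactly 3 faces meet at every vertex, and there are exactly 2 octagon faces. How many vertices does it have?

Let x be the number of squares; then F = 2 + x.
Edge–face incidences: 2E = 8·2 + 4·x = 16 + 4x.
Every vertex has degree 3, so 3V = 2E.
Euler: V − E + F = 2 ⇒ (2E)/3 − E + (2 + x) = 2.
Multiply by 6: 2·(2E) − 3·(2E) + 6·(2 + x) = 12, i.e. 12 + 6x − (16 + 4x) = 12.
Collecting terms: 2x − 4 = 12, so 2x = 16, so x = 8.
Then 2E = 16 + 4·8 = 48, so E = 24, V = 2E/3 = 16, F = 2 + 8 = 10.

16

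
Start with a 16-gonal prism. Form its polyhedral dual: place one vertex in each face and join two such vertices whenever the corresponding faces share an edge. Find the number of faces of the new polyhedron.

32

The base solid has V = 32, E = 48, F = 18.
The dual swaps V and F and preserves E: V′ = F = 18, E′ = E = 48, F′ = V = 32.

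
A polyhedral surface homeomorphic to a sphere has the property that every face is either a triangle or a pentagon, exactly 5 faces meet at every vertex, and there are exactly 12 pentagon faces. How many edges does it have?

150

Let x be the number of triangles; then F = 12 + x.
Edge–face incidences: 2E = 5·12 + 3·x = 60 + 3x.
Every vertex has degree 5, so 5V = 2E.
Euler: V − E + F = 2 ⇒ (2E)/5 − E + (12 + x) = 2.
Multiply by 10: 2·(2E) − 5·(2E) + 10·(12 + x) = 20, i.e. 120 + 10x − 3·(60 + 3x) = 20.
Collecting terms: x − 60 = 20, so x = 80.
Then 2E = 60 + 3·80 = 300, so E = 150, V = 2E/5 = 60, F = 12 + 80 = 92.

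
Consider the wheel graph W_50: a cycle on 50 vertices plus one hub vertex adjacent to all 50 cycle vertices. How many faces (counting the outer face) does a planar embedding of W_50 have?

W_50 has V = 50 + 1 = 51 vertices and E = 2·50 = 100 edges.
By Euler's formula F = 2 − V + E = 2 − 51 + 100 = 51.

51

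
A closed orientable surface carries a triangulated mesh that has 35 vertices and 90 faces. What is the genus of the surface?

6

Every face is a triangle, so 2E = 3·90 = 270, giving E = 135.
χ = V − E + F = 35 − 135 + 90 = -10.
For a closed orientable surface χ = 2 − 2g, so g = (2 − (-10))/2 = 6.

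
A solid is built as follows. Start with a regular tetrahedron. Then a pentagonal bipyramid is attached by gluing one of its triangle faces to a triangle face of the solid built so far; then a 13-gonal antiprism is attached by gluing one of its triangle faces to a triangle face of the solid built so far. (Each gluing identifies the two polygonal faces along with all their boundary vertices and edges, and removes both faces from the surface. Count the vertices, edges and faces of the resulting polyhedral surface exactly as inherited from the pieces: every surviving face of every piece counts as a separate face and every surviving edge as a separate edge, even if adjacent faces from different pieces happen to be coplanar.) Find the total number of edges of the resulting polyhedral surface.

A regular tetrahedron: V=4, E=6, F=4.
Attach a pentagonal bipyramid (V=7, E=15, F=10) along a 3-gon: merge 3 vertices and 3 edges, delete both glued faces → V=8, E=18, F=12.
Attach a 13-gonal antiprism (V=26, E=52, F=28) along a 3-gon: merge 3 vertices and 3 edges, delete both glued faces → V=31, E=67, F=38.
Check: V − E + F = 31 − 67 + 38 = 2.

67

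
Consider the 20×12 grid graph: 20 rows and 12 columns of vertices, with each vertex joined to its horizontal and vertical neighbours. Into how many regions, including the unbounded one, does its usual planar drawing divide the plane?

The grid has V = 20·12 = 240 vertices and E = 20·11 + 12·19 = 448 edges.
F = 2 − V + E = 2 − 240 + 448 = 210.

210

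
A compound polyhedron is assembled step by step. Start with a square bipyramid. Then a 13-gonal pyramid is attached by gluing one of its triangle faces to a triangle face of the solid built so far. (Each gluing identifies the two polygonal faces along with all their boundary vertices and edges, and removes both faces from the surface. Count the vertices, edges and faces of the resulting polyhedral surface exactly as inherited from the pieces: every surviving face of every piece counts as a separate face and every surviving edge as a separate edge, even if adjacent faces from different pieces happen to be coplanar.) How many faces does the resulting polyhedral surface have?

20

A square bipyramid: V=6, E=12, F=8.
Attach a 13-gonal pyramid (V=14, E=26, F=14) along a 3-gon: merge 3 vertices and 3 edges, delete both glued faces → V=17, E=35, F=20.
Check: V − E + F = 17 − 35 + 20 = 2.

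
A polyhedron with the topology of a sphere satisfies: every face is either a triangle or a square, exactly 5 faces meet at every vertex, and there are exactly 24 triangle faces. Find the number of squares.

2

Let x be the number of squares; then F = 24 + x.
Edge–face incidences: 2E = 3·24 + 4·x = 72 + 4x.
Every vertex has degree 5, so 5V = 2E.
Euler: V − E + F = 2 ⇒ (2E)/5 − E + (24 + x) = 2.
Multiply by 10: 2·(2E) − 5·(2E) + 10·(24 + x) = 20, i.e. 240 + 10x − 3·(72 + 4x) = 20.
Collecting terms: −2x + 24 = 20, so −2x = −4, so x = 2.
Then 2E = 72 + 4·2 = 80, so E = 40, V = 2E/5 = 16, F = 24 + 2 = 26.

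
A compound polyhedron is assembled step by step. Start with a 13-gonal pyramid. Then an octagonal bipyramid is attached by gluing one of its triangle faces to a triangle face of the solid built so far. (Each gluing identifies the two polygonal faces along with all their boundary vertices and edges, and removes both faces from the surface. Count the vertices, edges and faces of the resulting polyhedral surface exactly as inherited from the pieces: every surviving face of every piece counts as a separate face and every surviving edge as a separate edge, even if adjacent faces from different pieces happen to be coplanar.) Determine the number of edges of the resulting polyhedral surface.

A 13-gonal pyramid: V=14, E=26, F=14.
Attach an octagonal bipyramid (V=10, E=24, F=16) along a 3-gon: merge 3 vertices and 3 edges, delete both glued faces → V=21, E=47, F=28.
Check: V − E + F = 21 − 47 + 28 = 2.

47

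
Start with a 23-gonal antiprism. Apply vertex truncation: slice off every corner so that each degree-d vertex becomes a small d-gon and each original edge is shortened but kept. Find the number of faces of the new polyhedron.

94

The base solid has V = 46, E = 92, F = 48.
Truncation replaces each original edge-end by a new vertex, so V′ = 2E = 184.
Each original edge survives, and each old vertex of degree d contributes d new edges; summing degrees gives Σd = 2E, so E′ = E + 2E = 3E = 276.
Each original face survives and each original vertex becomes one new face: F′ = F + V = 94.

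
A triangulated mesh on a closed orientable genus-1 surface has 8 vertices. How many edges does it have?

24

χ = 2 − 2·1 = 0, and every face is a triangle so 3F = 2E.
V − E + F = 0 with E = 3F/2 gives 8 − (3/2 − 1)·F = 0, so F = 16 and E = 24.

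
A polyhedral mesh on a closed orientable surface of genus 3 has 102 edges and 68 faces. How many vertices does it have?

For a closed orientable surface of genus 3, χ = 2 − 2·3 = -4.
V = -4 + E − F = -4 + 102 − 68 = 30.

30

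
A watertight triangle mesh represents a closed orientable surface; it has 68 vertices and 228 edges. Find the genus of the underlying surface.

Every face is a triangle and each edge borders two faces, so 3F = 2·228, giving F = 152.
χ = V − E + F = 68 − 228 + 152 = -8.
For a closed orientable surface χ = 2 − 2g, so g = (2 − (-8))/2 = 5.

5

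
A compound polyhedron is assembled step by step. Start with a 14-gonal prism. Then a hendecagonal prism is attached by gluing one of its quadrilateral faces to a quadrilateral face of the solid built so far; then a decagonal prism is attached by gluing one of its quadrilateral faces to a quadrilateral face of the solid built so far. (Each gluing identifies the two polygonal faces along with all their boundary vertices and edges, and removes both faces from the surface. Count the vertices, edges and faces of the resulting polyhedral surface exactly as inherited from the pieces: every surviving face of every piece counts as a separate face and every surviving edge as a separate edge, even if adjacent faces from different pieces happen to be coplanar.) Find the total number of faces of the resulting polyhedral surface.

A 14-gonal prism: V=28, E=42, F=16.
Attach a hendecagonal prism (V=22, E=33, F=13) along a 4-gon: merge 4 vertices and 4 edges, delete both glued faces → V=46, E=71, F=27.
Attach a decagonal prism (V=20, E=30, F=12) along a 4-gon: merge 4 vertices and 4 edges, delete both glued faces → V=62, E=97, F=37.
Check: V − E + F = 62 − 97 + 37 = 2.

37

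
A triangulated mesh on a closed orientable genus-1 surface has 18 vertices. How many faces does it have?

36

χ = 2 − 2·1 = 0, and every face is a triangle so 3F = 2E.
V − E + F = 0 with E = 3F/2 gives 18 − (3/2 − 1)·F = 0, so F = 36 and E = 54.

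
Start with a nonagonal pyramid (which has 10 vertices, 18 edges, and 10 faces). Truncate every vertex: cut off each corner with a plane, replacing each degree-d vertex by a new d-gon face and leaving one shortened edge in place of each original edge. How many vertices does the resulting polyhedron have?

Truncation replaces each original edge-end by a new vertex, so V′ = 2E = 36.
Each original edge survives, and each old vertex of degree d contributes d new edges; summing degrees gives Σd = 2E, so E′ = E + 2E = 3E = 54.
Each original face survives and each original vertex becomes one new face: F′ = F + V = 20.

36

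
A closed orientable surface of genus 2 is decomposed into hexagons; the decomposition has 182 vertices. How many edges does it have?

276

χ = 2 − 2·2 = -2, and every face is a hexagon so 6F = 2E.
V − E + F = -2 with E = 6F/2 gives 182 − (6/2 − 1)·F = -2, so F = 92 and E = 276.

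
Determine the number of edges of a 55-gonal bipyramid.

A bipyramid over an n-gon has 2n triangular faces and n + 2 vertices: V = 55 + 2 = 57, E = 3·55 = 165, F = 2·55 = 110.

165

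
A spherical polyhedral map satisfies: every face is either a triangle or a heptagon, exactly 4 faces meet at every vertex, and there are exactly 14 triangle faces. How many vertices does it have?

Let x be the number of heptagons; then F = 14 + x.
Edge–face incidences: 2E = 3·14 + 7·x = 42 + 7x.
Every vertex has degree 4, so 4V = 2E.
Euler: V − E + F = 2 ⇒ (2E)/4 − E + (14 + x) = 2.
Multiply by 8: 2·(2E) − 4·(2E) + 8·(14 + x) = 16, i.e. 112 + 8x − 2·(42 + 7x) = 16.
Collecting terms: −6x + 28 = 16, so −6x = −12, so x = 2.
Then 2E = 42 + 7·2 = 56, so E = 28, V = 2E/4 = 14, F = 14 + 2 = 16.

14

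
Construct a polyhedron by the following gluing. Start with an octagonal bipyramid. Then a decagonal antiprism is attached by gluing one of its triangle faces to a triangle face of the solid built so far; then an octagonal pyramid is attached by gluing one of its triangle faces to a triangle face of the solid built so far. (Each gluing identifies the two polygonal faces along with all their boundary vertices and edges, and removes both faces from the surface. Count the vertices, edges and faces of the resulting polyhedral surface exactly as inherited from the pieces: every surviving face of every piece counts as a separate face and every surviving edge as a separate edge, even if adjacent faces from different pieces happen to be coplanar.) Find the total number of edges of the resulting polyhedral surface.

74

An octagonal bipyramid: V=10, E=24, F=16.
Attach a decagonal antiprism (V=20, E=40, F=22) along a 3-gon: merge 3 vertices and 3 edges, delete both glued faces → V=27, E=61, F=36.
Attach an octagonal pyramid (V=9, E=16, F=9) along a 3-gon: merge 3 vertices and 3 edges, delete both glued faces → V=33, E=74, F=43.
Check: V − E + F = 33 − 74 + 43 = 2.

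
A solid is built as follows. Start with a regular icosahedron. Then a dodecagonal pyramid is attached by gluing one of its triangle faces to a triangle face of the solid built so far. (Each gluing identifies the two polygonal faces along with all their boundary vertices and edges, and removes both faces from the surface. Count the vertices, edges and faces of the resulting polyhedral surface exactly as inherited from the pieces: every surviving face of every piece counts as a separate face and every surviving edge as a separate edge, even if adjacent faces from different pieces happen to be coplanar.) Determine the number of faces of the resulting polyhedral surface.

A regular icosahedron: V=12, E=30, F=20.
Attach a dodecagonal pyramid (V=13, E=24, F=13) along a 3-gon: merge 3 vertices and 3 edges, delete both glued faces → V=22, E=51, F=31.
Check: V − E + F = 22 − 51 + 31 = 2.

31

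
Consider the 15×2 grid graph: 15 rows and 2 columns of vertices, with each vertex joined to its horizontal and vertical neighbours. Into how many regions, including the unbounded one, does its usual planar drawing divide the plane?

15

The grid has V = 15·2 = 30 vertices and E = 15·1 + 2·14 = 43 edges.
F = 2 − V + E = 2 − 30 + 43 = 15.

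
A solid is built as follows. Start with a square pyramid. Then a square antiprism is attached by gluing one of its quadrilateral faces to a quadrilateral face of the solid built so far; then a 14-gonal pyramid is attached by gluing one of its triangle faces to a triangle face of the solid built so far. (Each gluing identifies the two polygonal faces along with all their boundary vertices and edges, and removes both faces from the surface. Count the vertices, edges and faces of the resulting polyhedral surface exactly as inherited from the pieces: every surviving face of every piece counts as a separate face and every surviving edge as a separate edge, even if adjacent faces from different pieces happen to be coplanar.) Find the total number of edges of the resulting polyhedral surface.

A square pyramid: V=5, E=8, F=5.
Attach a square antiprism (V=8, E=16, F=10) along a 4-gon: merge 4 vertices and 4 edges, delete both glued faces → V=9, E=20, F=13.
Attach a 14-gonal pyramid (V=15, E=28, F=15) along a 3-gon: merge 3 vertices and 3 edges, delete both glued faces → V=21, E=45, F=26.
Check: V − E + F = 21 − 45 + 26 = 2.

45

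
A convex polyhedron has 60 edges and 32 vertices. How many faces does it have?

30

Here V − E + F = 2.
F = 2 − V + E = 2 − 32 + 60 = 30.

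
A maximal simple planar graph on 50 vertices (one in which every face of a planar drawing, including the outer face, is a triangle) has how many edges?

144

In a plane triangulation 3F = 2E and V − E + F = 2, so E = 3V − 6 = 3·50 − 6 = 144.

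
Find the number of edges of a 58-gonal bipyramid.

174

A bipyramid over an n-gon has 2n triangular faces and n + 2 vertices: V = 58 + 2 = 60, E = 3·58 = 174, F = 2·58 = 116.
Check: V − E + F = 60 − 174 + 116 = 2.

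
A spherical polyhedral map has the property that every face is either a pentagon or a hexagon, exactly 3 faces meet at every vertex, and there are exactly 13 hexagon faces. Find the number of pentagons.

12

Let x be the number of pentagons; then F = 13 + x.
Edge–face incidences: 2E = 6·13 + 5·x = 78 + 5x.
Every vertex has degree 3, so 3V = 2E.
Euler: V − E + F = 2 ⇒ (2E)/3 − E + (13 + x) = 2.
Multiply by 6: 2·(2E) − 3·(2E) + 6·(13 + x) = 12, i.e. 78 + 6x − (78 + 5x) = 12.
Collecting terms: x = 12.
Then 2E = 78 + 5·12 = 138, so E = 69, V = 2E/3 = 46, F = 13 + 12 = 25.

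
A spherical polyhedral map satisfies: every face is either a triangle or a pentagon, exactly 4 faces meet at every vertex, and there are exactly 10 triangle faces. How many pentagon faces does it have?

Let x be the number of pentagons; then F = 10 + x.
Edge–face incidences: 2E = 3·10 + 5·x = 30 + 5x.
Every vertex has degree 4, so 4V = 2E.
Euler: V − E + F = 2 ⇒ (2E)/4 − E + (10 + x) = 2.
Multiply by 8: 2·(2E) − 4·(2E) + 8·(10 + x) = 16, i.e. 80 + 8x − 2·(30 + 5x) = 16.
Collecting terms: −2x + 20 = 16, so −2x = −4, so x = 2.
Then 2E = 30 + 5·2 = 40, so E = 20, V = 2E/4 = 10, F = 10 + 2 = 12.

2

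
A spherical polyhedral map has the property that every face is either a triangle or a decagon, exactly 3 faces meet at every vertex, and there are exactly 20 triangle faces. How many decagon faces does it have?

12

Let x be the number of decagons; then F = 20 + x.
Edge–face incidences: 2E = 3·20 + 10·x = 60 + 10x.
Every vertex has degree 3, so 3V = 2E.
Euler: V − E + F = 2 ⇒ (2E)/3 − E + (20 + x) = 2.
Multiply by 6: 2·(2E) − 3·(2E) + 6·(20 + x) = 12, i.e. 120 + 6x − (60 + 10x) = 12.
Collecting terms: −4x + 60 = 12, so −4x = −48, so x = 12.
Then 2E = 60 + 10·12 = 180, so E = 90, V = 2E/3 = 60, F = 20 + 12 = 32.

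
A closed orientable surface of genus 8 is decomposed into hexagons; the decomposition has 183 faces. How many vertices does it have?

χ = 2 − 2·8 = -14, and every face is a hexagon so 6F = 2E.
E = 6·183/2 = 549. Then V = -14 + E − F = -14 + 549 − 183 = 352.

352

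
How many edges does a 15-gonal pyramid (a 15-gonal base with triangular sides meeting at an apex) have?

30

A pyramid on an n-gon base has one n-gon and n triangles: V = 15 + 1 = 16, E = 2·15 = 30, F = 15 + 1 = 16.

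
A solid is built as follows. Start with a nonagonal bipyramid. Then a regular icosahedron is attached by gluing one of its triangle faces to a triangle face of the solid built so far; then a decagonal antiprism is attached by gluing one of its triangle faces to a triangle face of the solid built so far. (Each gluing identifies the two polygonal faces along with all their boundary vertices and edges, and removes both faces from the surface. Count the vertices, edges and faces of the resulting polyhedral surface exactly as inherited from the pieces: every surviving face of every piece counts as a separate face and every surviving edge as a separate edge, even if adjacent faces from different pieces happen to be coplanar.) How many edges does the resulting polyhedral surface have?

A nonagonal bipyramid: V=11, E=27, F=18.
Attach a regular icosahedron (V=12, E=30, F=20) along a 3-gon: merge 3 vertices and 3 edges, delete both glued faces → V=20, E=54, F=36.
Attach a decagonal antiprism (V=20, E=40, F=22) along a 3-gon: merge 3 vertices and 3 edges, delete both glued faces → V=37, E=91, F=56.
Check: V − E + F = 37 − 91 + 56 = 2.

91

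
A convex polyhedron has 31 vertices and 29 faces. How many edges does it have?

58

Here V − E + F = 2.
E = V + F − (2) = 31 + 29 − (2) = 58.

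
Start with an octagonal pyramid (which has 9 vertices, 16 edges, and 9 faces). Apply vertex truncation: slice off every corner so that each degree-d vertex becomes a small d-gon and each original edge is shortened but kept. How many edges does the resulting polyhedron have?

Truncation replaces each original edge-end by a new vertex, so V′ = 2E = 32.
Each original edge survives, and each old vertex of degree d contributes d new edges; summing degrees gives Σd = 2E, so E′ = E + 2E = 3E = 48.
Each original face survives and each original vertex becomes one new face: F′ = F + V = 18.

48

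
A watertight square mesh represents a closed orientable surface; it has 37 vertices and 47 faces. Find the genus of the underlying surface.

Every face is a square, so 2E = 4·47 = 188, giving E = 94.
χ = V − E + F = 37 − 94 + 47 = -10.
For a closed orientable surface χ = 2 − 2g, so g = (2 − (-10))/2 = 6.

6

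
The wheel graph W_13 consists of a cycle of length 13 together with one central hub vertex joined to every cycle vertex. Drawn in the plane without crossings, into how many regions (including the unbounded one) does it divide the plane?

14

W_13 has V = 13 + 1 = 14 vertices and E = 2·13 = 26 edges.
By Euler's formula F = 2 − V + E = 2 − 14 + 26 = 14.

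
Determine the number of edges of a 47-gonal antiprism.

188

An antiprism on an n-gon has two n-gon caps and 2n triangles: V = 2·47 = 94, E = 4·47 = 188, F = 2·47 + 2 = 96.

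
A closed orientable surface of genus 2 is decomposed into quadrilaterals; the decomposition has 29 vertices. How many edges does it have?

62

χ = 2 − 2·2 = -2, and every face is a square so 4F = 2E.
V − E + F = -2 with E = 4F/2 gives 29 − (4/2 − 1)·F = -2, so F = 31 and E = 62.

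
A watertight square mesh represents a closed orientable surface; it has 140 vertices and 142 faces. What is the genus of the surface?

2

Every face is a square, so 2E = 4·142 = 568, giving E = 284.
χ = V − E + F = 140 − 284 + 142 = -2.
For a closed orientable surface χ = 2 − 2g, so g = (2 − (-2))/2 = 2.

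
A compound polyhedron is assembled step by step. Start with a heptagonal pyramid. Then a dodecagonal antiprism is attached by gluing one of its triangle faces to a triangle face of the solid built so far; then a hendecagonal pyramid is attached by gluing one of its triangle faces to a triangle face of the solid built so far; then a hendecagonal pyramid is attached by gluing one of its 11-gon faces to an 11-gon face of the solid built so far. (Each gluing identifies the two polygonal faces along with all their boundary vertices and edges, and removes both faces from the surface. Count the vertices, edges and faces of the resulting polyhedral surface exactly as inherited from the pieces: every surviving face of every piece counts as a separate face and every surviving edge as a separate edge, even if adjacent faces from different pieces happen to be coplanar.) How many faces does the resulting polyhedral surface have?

52

A heptagonal pyramid: V=8, E=14, F=8.
Attach a dodecagonal antiprism (V=24, E=48, F=26) along a 3-gon: merge 3 vertices and 3 edges, delete both glued faces → V=29, E=59, F=32.
Attach a hendecagonal pyramid (V=12, E=22, F=12) along a 3-gon: merge 3 vertices and 3 edges, delete both glued faces → V=38, E=78, F=42.
Attach a hendecagonal pyramid (V=12, E=22, F=12) along an 11-gon: merge 11 vertices and 11 edges, delete both glued faces → V=39, E=89, F=52.
Check: V − E + F = 39 − 89 + 52 = 2.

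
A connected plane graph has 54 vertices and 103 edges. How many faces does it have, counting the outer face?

Euler's formula for a connected plane graph: V − E + F = 2, so F = 2 − 54 + 103 = 51.

51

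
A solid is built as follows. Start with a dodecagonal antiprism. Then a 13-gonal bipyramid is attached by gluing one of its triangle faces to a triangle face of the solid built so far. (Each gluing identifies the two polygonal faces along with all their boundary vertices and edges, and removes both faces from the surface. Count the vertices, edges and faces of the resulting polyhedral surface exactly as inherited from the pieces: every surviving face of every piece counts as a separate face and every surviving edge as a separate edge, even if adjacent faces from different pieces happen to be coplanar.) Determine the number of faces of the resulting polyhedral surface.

50

A dodecagonal antiprism: V=24, E=48, F=26.
Attach a 13-gonal bipyramid (V=15, E=39, F=26) along a 3-gon: merge 3 vertices and 3 edges, delete both glued faces → V=36, E=84, F=50.
Check: V − E + F = 36 − 84 + 50 = 2.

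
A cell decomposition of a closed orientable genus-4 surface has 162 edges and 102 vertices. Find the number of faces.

For a closed orientable surface of genus 4, χ = 2 − 2·4 = -6.
F = -6 − V + E = -6 − 102 + 162 = 54.

54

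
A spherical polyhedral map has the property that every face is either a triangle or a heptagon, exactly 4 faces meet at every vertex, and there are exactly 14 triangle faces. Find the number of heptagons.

Let x be the number of heptagons; then F = 14 + x.
Edge–face incidences: 2E = 3·14 + 7·x = 42 + 7x.
Every vertex has degree 4, so 4V = 2E.
Euler: V − E + F = 2 ⇒ (2E)/4 − E + (14 + x) = 2.
Multiply by 8: 2·(2E) − 4·(2E) + 8·(14 + x) = 16, i.e. 112 + 8x − 2·(42 + 7x) = 16.
Collecting terms: −6x + 28 = 16, so −6x = −12, so x = 2.
Then 2E = 42 + 7·2 = 56, so E = 28, V = 2E/4 = 14, F = 14 + 2 = 16.

2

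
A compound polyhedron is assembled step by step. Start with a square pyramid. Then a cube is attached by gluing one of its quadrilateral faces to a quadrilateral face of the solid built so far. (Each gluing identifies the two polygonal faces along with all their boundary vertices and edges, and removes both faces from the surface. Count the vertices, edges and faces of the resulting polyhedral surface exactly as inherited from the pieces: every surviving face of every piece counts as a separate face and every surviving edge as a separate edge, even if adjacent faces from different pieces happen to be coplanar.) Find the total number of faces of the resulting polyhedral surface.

9

A square pyramid: V=5, E=8, F=5.
Attach a cube (V=8, E=12, F=6) along a 4-gon: merge 4 vertices and 4 edges, delete both glued faces → V=9, E=16, F=9.
Check: V − E + F = 9 − 16 + 9 = 2.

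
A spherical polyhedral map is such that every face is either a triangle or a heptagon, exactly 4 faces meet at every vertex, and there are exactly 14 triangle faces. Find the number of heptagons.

Let x be the number of heptagons; then F = 14 + x.
Edge–face incidences: 2E = 3·14 + 7·x = 42 + 7x.
Every vertex has degree 4, so 4V = 2E.
Euler: V − E + F = 2 ⇒ (2E)/4 − E + (14 + x) = 2.
Multiply by 8: 2·(2E) − 4·(2E) + 8·(14 + x) = 16, i.e. 112 + 8x − 2·(42 + 7x) = 16.
Collecting terms: −6x + 28 = 16, so −6x = −12, so x = 2.
Then 2E = 42 + 7·2 = 56, so E = 28, V = 2E/4 = 14, F = 14 + 2 = 16.

2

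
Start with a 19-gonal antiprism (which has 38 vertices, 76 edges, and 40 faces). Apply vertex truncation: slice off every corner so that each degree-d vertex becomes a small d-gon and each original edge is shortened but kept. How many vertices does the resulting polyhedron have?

152

Truncation replaces each original edge-end by a new vertex, so V′ = 2E = 152.
Each original edge survives, and each old vertex of degree d contributes d new edges; summing degrees gives Σd = 2E, so E′ = E + 2E = 3E = 228.
Each original face survives and each original vertex becomes one new face: F′ = F + V = 78.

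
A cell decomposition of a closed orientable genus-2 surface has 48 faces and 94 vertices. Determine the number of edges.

144

For a closed orientable surface of genus 2, χ = 2 − 2·2 = -2.
E = V + F − (-2) = 94 + 48 − (-2) = 144.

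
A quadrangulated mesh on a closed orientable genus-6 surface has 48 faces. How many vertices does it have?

38

χ = 2 − 2·6 = -10, and every face is a square so 4F = 2E.
E = 4·48/2 = 96. Then V = -10 + E − F = -10 + 96 − 48 = 38.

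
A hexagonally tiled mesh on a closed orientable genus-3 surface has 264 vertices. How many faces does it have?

χ = 2 − 2·3 = -4, and every face is a hexagon so 6F = 2E.
V − E + F = -4 with E = 6F/2 gives 264 − (6/2 − 1)·F = -4, so F = 134 and E = 402.

134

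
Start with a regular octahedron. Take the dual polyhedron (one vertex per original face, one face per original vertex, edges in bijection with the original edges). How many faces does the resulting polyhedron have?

The base solid has V = 6, E = 12, F = 8.
The dual swaps V and F and preserves E: V′ = F = 8, E′ = E = 12, F′ = V = 6.

6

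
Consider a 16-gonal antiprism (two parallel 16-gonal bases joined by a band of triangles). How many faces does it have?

An antiprism on an n-gon has two n-gon caps and 2n triangles: V = 2·16 = 32, E = 4·16 = 64, F = 2·16 + 2 = 34.

34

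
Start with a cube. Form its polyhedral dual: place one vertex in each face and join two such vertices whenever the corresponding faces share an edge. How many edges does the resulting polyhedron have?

12

The base solid has V = 8, E = 12, F = 6.
The dual swaps V and F and preserves E: V′ = F = 6, E′ = E = 12, F′ = V = 8.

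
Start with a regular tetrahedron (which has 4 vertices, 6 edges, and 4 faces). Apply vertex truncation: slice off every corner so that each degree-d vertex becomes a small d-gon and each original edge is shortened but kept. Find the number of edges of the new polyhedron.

Truncation replaces each original edge-end by a new vertex, so V′ = 2E = 12.
Each original edge survives, and each old vertex of degree d contributes d new edges; summing degrees gives Σd = 2E, so E′ = E + 2E = 3E = 18.
Each original face survives and each original vertex becomes one new face: F′ = F + V = 8.

18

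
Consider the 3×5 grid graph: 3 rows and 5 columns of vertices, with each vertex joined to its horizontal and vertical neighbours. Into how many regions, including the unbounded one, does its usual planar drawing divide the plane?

9

The grid has V = 3·5 = 15 vertices and E = 3·4 + 5·2 = 22 edges.
F = 2 − V + E = 2 − 15 + 22 = 9.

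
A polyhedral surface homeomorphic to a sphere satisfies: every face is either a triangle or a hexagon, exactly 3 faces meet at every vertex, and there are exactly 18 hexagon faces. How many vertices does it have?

40

Let x be the number of triangles; then F = 18 + x.
Edge–face incidences: 2E = 6·18 + 3·x = 108 + 3x.
Every vertex has degree 3, so 3V = 2E.
Euler: V − E + F = 2 ⇒ (2E)/3 − E + (18 + x) = 2.
Multiply by 6: 2·(2E) − 3·(2E) + 6·(18 + x) = 12, i.e. 108 + 6x − (108 + 3x) = 12.
Collecting terms: 3x = 12, so x = 4.
Then 2E = 108 + 3·4 = 120, so E = 60, V = 2E/3 = 40, F = 18 + 4 = 22.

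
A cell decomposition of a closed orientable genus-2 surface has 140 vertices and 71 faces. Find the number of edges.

For a closed orientable surface of genus 2, χ = 2 − 2·2 = -2.
E = V + F − (-2) = 140 + 71 − (-2) = 213.

213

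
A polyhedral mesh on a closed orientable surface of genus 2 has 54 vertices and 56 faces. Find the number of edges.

112

For a closed orientable surface of genus 2, χ = 2 − 2·2 = -2.
E = V + F − (-2) = 54 + 56 − (-2) = 112.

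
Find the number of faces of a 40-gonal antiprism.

82

An antiprism on an n-gon has two n-gon caps and 2n triangles: V = 2·40 = 80, E = 4·40 = 160, F = 2·40 + 2 = 82.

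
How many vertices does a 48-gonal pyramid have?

49

A pyramid on an n-gon base has one n-gon and n triangles: V = 48 + 1 = 49, E = 2·48 = 96, F = 48 + 1 = 49.
Check: V − E + F = 49 − 96 + 49 = 2.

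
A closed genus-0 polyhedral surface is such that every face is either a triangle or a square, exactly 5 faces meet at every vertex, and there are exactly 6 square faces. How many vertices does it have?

24

Let x be the number of triangles; then F = 6 + x.
Edge–face incidences: 2E = 4·6 + 3·x = 24 + 3x.
Every vertex has degree 5, so 5V = 2E.
Euler: V − E + F = 2 ⇒ (2E)/5 − E + (6 + x) = 2.
Multiply by 10: 2·(2E) − 5·(2E) + 10·(6 + x) = 20, i.e. 60 + 10x − 3·(24 + 3x) = 20.
Collecting terms: x − 12 = 20, so x = 32.
Then 2E = 24 + 3·32 = 120, so E = 60, V = 2E/5 = 24, F = 6 + 32 = 38.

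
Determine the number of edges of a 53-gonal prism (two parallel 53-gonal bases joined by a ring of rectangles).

159

A prism on an n-gon has two n-gon bases and n rectangular sides: V = 2·53 = 106, E = 3·53 = 159, F = 53 + 2 = 55.
Check: V − E + F = 106 − 159 + 55 = 2.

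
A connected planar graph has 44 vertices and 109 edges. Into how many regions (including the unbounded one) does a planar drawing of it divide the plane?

Euler's formula for a connected plane graph: V − E + F = 2, so F = 2 − 44 + 109 = 67.

67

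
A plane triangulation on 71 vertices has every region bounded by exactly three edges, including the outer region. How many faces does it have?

In a plane triangulation 3F = 2E and V − E + F = 2, so F = 2V − 4 = 2·71 − 4 = 138.

138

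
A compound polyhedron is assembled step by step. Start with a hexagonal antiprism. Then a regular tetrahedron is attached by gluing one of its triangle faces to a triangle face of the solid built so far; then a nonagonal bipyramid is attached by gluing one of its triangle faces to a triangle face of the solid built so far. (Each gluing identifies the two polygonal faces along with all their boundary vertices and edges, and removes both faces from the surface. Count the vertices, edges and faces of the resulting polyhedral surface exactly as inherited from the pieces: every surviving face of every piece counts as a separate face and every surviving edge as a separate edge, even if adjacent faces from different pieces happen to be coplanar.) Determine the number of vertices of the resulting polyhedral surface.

A hexagonal antiprism: V=12, E=24, F=14.
Attach a regular tetrahedron (V=4, E=6, F=4) along a 3-gon: merge 3 vertices and 3 edges, delete both glued faces → V=13, E=27, F=16.
Attach a nonagonal bipyramid (V=11, E=27, F=18) along a 3-gon: merge 3 vertices and 3 edges, delete both glued faces → V=21, E=51, F=32.
Check: V − E + F = 21 − 51 + 32 = 2.

21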